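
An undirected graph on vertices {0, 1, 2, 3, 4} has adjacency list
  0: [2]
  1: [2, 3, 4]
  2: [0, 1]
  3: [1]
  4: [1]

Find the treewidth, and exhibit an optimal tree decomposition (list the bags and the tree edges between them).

Each bag holds 2 vertices, so the decomposition has width 1, which upper-bounds the treewidth. Since G has at least one edge (e.g. 2–1), it is not an edgeless graph, so tw(G) ≥ 1. The upper and lower bounds meet at 1, so that is the treewidth.

Treewidth 1.
Bags: B1 = {1, 2}  B2 = {1, 4}  B3 = {1, 3}  B4 = {0, 2}
Tree: B1–B2, B1–B3, B1–B4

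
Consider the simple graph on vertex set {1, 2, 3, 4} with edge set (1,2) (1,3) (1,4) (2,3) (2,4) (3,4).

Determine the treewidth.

3

A width-3 tree decomposition is:
Bags: B1 = {1, 2, 3, 4}
Tree: (single bag)
With just one bag of size 4, the width is 4 − 1 = 3, so tw(G) ≤ 3. On the other hand G contains the 4-clique {1, 2, 3, 4}. A clique must lie in a single bag of any decomposition, so no decomposition can have width below 3. The upper and lower bounds meet at 3, so that is the treewidth.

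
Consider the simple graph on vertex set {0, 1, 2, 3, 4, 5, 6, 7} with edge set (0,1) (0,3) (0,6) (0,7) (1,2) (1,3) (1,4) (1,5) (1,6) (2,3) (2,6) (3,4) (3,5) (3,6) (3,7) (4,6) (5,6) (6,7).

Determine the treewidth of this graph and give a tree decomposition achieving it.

Each bag holds 4 vertices, so the decomposition has width 3, which upper-bounds the treewidth. Conversely, {0, 1, 3, 6} is a clique of size 4, and the vertices of any clique must share a bag in every tree decomposition; so some bag has ≥ 4 vertices and tw(G) ≥ 3. Hence tw(G) = 3 exactly.

Treewidth 3.
One optimal decomposition is:
Bags: B1 = {0, 1, 3, 6}  B2 = {1, 3, 4, 6}  B3 = {1, 2, 3, 6}  B4 = {0, 3, 6, 7}  B5 = {1, 3, 5, 6}
Tree: B1–B2, B1–B3, B1–B4, B2–B5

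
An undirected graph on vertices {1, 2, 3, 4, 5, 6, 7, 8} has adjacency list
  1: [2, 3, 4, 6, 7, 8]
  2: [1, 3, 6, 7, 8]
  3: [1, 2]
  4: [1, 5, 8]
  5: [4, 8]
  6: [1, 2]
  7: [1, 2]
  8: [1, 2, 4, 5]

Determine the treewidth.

2

A width-2 tree decomposition is:
Bags: B1 = {1, 2, 7}  B2 = {1, 2, 8}  B3 = {1, 2, 6}  B4 = {1, 4, 8}  B5 = {4, 5, 8}  B6 = {1, 2, 3}
Tree: B1–B2, B1–B3, B2–B4, B4–B5, B3–B6
Each bag holds 3 vertices, so the decomposition has width 2, which upper-bounds the treewidth. Conversely, {1, 2, 8} is a clique of size 3, and the vertices of any clique must share a bag in every tree decomposition; so some bag has ≥ 3 vertices and tw(G) ≥ 2. Hence tw(G) = 2 exactly.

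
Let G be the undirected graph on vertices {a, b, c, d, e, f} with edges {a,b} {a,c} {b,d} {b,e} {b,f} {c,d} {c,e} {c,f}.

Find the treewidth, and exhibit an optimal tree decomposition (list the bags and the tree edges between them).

Treewidth 2.
One such decomposition:
Bags: B1 = {b, c, e}  B2 = {b, c, f}  B3 = {b, c, d}  B4 = {a, b, c}
Tree: B1–B2, B2–B3, B3–B4

The largest bag has 3 vertices, giving width 2; this decomposition certifies tw(G) ≤ 2. For the lower bound, G contains the cycle e–c–f–b–e, so G is not a forest; only forests have treewidth ≤ 1, hence tw(G) ≥ 2. Therefore the treewidth is 2.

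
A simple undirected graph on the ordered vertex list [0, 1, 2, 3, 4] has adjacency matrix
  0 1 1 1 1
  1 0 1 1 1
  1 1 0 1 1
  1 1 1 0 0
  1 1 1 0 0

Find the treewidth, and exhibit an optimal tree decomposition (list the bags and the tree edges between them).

Every bag has size at most 4, so the width is 4 − 1 = 3 and tw(G) ≤ 3. On the other hand G contains the 4-clique {0, 1, 2, 3}. A clique must lie in a single bag of any decomposition, so no decomposition can have width below 3. Therefore the treewidth is 3.

Treewidth 3.
Bags: B1 = {0, 1, 2, 3}  B2 = {0, 1, 2, 4}
Tree: B1–B2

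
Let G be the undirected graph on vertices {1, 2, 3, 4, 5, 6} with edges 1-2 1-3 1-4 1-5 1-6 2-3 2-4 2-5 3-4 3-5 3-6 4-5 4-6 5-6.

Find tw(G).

4

A width-4 tree decomposition is:
Bags: B1 = {1, 2, 3, 4, 5}  B2 = {1, 3, 4, 5, 6}
Tree: B1–B2
The largest bag has 5 vertices, giving width 4; this decomposition certifies tw(G) ≤ 4. Conversely, {1, 2, 3, 4, 5} is a clique of size 5, and the vertices of any clique must share a bag in every tree decomposition; so some bag has ≥ 5 vertices and tw(G) ≥ 4. The upper and lower bounds meet at 4, so that is the treewidth.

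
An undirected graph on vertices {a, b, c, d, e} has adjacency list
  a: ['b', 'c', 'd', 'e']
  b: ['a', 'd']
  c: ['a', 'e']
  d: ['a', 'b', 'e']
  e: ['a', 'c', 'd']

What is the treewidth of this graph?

2

A width-2 tree decomposition is:
Bags: B1 = {a, d, e}  B2 = {a, c, e}  B3 = {a, b, d}
Tree: B1–B2, B1–B3
The largest bag has 3 vertices, giving width 2; this decomposition certifies tw(G) ≤ 2. Conversely, {a, d, e} is a clique of size 3, and the vertices of any clique must share a bag in every tree decomposition; so some bag has ≥ 3 vertices and tw(G) ≥ 2. Hence tw(G) = 2 exactly.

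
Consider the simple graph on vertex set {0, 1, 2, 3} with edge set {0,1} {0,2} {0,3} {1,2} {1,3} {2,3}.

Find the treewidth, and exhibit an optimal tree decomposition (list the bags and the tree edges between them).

With just one bag of size 4, the width is 4 − 1 = 3, so tw(G) ≤ 3. For the lower bound, the 4 vertices {0, 1, 2, 3} are pairwise adjacent, and any tree decomposition puts a clique entirely inside one bag — forcing width ≥ 3. The upper and lower bounds meet at 3, so that is the treewidth.

Treewidth 3.
One optimal decomposition is:
Bags: B1 = {0, 1, 2, 3}
Tree: (single bag)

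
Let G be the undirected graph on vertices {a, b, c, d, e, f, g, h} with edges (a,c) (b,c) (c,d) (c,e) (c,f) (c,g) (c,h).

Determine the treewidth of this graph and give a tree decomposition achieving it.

Each bag holds 2 vertices, so the decomposition has width 1, which upper-bounds the treewidth. Any graph with an edge has treewidth ≥ 1, and G has the edge c–b. Therefore the treewidth is 1.

Treewidth 1.
Bags: B1 = {b, c}  B2 = {a, c}  B3 = {c, h}  B4 = {c, d}  B5 = {c, g}  B6 = {c, f}  B7 = {c, e}
Tree: B1–B2, B1–B3, B2–B4, B2–B5, B1–B6, B2–B7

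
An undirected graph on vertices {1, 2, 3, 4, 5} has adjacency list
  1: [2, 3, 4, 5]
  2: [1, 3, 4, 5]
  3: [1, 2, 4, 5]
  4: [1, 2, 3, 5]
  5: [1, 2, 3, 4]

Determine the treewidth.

A width-4 tree decomposition is:
Bags: B1 = {1, 2, 3, 4, 5}
Tree: (single bag)
A single bag containing all 5 vertices is trivially a valid decomposition of width 4. On the other hand G contains the 5-clique {1, 2, 3, 4, 5}. A clique must lie in a single bag of any decomposition, so no decomposition can have width below 4. The upper and lower bounds meet at 4, so that is the treewidth.

4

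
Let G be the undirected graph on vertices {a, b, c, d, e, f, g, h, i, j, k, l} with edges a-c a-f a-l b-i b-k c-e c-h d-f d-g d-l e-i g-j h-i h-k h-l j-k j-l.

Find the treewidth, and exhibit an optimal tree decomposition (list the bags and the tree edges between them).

Treewidth 3.
One such decomposition:
Bags: B1 = {a, d, f, g}  B2 = {a, d, g, l}  B3 = {a, g, j, l}  B4 = {a, c, j, l}  B5 = {c, h, j, l}  B6 = {c, h, j, k}  B7 = {c, e, h, k}  B8 = {e, h, i, k}  B9 = {b, e, i, k}
Tree: B1–B2, B2–B3, B3–B4, B4–B5, B5–B6, B6–B7, B7–B8, B8–B9

Every bag has size at most 4, so the width is 4 − 1 = 3 and tw(G) ≤ 3. For the lower bound: the 4 vertex sets {d,f,g}, {a}, {l}, {c,h,j,k} are disjoint, each induces a connected subgraph, and every pair is joined by at least one edge of G. Contracting each set to a single vertex therefore yields K_{4} as a minor, and since treewidth is minor-monotone, tw(G) ≥ tw(K_{4}) = 3. Hence tw(G) = 3 exactly.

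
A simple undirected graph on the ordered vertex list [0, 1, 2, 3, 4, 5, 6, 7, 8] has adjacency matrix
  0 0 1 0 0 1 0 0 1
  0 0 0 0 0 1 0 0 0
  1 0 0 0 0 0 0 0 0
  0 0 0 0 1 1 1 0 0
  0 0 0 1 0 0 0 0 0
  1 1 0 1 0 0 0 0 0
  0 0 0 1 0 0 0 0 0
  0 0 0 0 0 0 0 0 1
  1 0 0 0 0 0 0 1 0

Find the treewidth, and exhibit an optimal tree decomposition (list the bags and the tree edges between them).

Every bag has size at most 2, so the width is 2 − 1 = 1 and tw(G) ≤ 1. Since G has at least one edge (e.g. 0–5), it is not an edgeless graph, so tw(G) ≥ 1. Hence tw(G) = 1 exactly.

Treewidth 1.
One optimal decomposition is:
Bags: B1 = {0, 5}  B2 = {3, 5}  B3 = {0, 8}  B4 = {7, 8}  B5 = {3, 4}  B6 = {0, 2}  B7 = {1, 5}  B8 = {3, 6}
Tree: B1–B2, B1–B3, B3–B4, B2–B5, B3–B6, B2–B7, B2–B8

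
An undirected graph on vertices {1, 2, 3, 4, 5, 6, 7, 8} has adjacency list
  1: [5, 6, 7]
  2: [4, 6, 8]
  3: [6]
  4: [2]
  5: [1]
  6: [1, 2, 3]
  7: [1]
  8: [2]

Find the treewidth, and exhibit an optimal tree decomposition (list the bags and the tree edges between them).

The largest bag has 2 vertices, giving width 1; this decomposition certifies tw(G) ≤ 1. G has an edge, so its treewidth is at least 1. Therefore the treewidth is 1.

Treewidth 1.
Bags: B1 = {2, 8}  B2 = {2, 6}  B3 = {2, 4}  B4 = {1, 6}  B5 = {3, 6}  B6 = {1, 5}  B7 = {1, 7}
Tree: B1–B2, B1–B3, B2–B4, B2–B5, B4–B6, B4–B7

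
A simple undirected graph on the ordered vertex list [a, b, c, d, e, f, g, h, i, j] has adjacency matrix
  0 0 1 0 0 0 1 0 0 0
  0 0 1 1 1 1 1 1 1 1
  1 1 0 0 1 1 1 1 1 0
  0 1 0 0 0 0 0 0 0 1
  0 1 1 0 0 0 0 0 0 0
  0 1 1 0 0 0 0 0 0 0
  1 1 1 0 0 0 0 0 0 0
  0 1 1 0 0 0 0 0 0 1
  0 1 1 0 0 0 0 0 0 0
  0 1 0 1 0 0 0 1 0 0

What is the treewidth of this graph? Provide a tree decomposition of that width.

Treewidth 2.
One optimal decomposition is:
Bags: B1 = {b, c, g}  B2 = {b, c, e}  B3 = {b, c, f}  B4 = {b, c, i}  B5 = {a, c, g}  B6 = {b, c, h}  B7 = {b, h, j}  B8 = {b, d, j}
Tree: B1–B2, B2–B3, B2–B4, B1–B5, B4–B6, B6–B7, B7–B8

The largest bag has 3 vertices, giving width 2; this decomposition certifies tw(G) ≤ 2. For the lower bound, the 3 vertices {a, c, g} are pairwise adjacent, and any tree decomposition puts a clique entirely inside one bag — forcing width ≥ 2. Combining the bounds, tw(G) = 2.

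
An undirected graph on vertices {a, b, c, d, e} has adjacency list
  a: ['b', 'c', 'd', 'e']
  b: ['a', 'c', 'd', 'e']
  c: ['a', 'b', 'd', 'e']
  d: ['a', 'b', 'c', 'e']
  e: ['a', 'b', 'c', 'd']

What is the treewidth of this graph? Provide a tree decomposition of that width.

Treewidth 4.
One such decomposition:
Bags: B1 = {a, b, c, d, e}
Tree: (single bag)

A single bag containing all 5 vertices is trivially a valid decomposition of width 4. For the lower bound, the 5 vertices {a, b, c, d, e} are pairwise adjacent, and any tree decomposition puts a clique entirely inside one bag — forcing width ≥ 4. Therefore the treewidth is 4.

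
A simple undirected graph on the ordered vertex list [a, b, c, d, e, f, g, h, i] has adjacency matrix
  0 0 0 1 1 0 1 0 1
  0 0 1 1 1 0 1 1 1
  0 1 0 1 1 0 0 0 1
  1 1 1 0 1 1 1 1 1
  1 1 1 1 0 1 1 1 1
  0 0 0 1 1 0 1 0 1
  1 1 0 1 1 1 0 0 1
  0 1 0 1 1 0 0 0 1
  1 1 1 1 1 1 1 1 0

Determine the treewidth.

A width-4 tree decomposition is:
Bags: B1 = {b, d, e, h, i}  B2 = {b, d, e, g, i}  B3 = {b, c, d, e, i}  B4 = {a, d, e, g, i}  B5 = {d, e, f, g, i}
Tree: B1–B2, B1–B3, B2–B4, B2–B5
The largest bag has 5 vertices, giving width 4; this decomposition certifies tw(G) ≤ 4. For the lower bound, the 5 vertices {d, e, f, g, i} are pairwise adjacent, and any tree decomposition puts a clique entirely inside one bag — forcing width ≥ 4. Therefore the treewidth is 4.

4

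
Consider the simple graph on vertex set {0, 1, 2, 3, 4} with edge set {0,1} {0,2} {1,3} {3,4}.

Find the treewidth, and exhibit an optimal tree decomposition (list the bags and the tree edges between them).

Treewidth 1.
One such decomposition:
Bags: B1 = {0, 2}  B2 = {0, 1}  B3 = {1, 3}  B4 = {3, 4}
Tree: B1–B2, B2–B3, B3–B4

Every bag has size at most 2, so the width is 2 − 1 = 1 and tw(G) ≤ 1. Since G has at least one edge (e.g. 2–0), it is not an edgeless graph, so tw(G) ≥ 1. The upper and lower bounds meet at 1, so that is the treewidth.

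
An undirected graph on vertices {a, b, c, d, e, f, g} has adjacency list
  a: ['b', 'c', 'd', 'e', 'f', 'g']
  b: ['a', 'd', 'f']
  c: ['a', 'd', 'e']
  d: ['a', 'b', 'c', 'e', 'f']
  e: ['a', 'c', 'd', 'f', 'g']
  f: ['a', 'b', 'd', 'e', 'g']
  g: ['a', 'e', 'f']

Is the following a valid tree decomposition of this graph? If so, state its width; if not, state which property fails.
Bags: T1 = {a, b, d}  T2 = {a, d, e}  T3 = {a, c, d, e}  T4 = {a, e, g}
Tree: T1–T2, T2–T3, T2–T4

No — vertex f appears in no bag.

A tree decomposition must satisfy three properties: every vertex lies in some bag; for every edge, both endpoints lie together in some bag; and for every vertex, the bags containing it form a connected subtree. Here vertex f appears in no bag, so the decomposition is invalid.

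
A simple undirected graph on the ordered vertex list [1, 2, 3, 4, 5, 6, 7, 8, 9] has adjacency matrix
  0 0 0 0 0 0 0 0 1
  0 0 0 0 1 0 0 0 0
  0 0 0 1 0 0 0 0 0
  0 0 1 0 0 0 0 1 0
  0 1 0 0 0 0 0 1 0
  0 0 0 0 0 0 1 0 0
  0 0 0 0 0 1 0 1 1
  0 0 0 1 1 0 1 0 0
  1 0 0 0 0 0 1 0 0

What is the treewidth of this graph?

A width-1 tree decomposition is:
Bags: B1 = {4, 8}  B2 = {7, 8}  B3 = {5, 8}  B4 = {6, 7}  B5 = {7, 9}  B6 = {2, 5}  B7 = {3, 4}  B8 = {1, 9}
Tree: B1–B2, B2–B3, B2–B4, B4–B5, B3–B6, B1–B7, B5–B8
The largest bag has 2 vertices, giving width 1; this decomposition certifies tw(G) ≤ 1. Since G has at least one edge (e.g. 4–8), it is not an edgeless graph, so tw(G) ≥ 1. Combining the bounds, tw(G) = 1.

1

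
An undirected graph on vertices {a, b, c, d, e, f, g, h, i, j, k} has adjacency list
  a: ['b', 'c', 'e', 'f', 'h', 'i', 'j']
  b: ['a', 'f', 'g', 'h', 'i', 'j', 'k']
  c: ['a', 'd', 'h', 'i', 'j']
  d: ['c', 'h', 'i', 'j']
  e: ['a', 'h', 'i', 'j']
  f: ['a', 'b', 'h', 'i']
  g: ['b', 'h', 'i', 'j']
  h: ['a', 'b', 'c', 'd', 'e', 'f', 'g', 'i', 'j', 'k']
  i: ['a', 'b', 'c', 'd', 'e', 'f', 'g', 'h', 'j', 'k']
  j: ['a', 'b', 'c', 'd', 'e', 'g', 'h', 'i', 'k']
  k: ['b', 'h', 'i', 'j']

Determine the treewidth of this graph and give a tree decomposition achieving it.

Treewidth 4.
Bags: B1 = {a, b, f, h, i}  B2 = {a, b, h, i, j}  B3 = {a, c, h, i, j}  B4 = {b, g, h, i, j}  B5 = {c, d, h, i, j}  B6 = {b, h, i, j, k}  B7 = {a, e, h, i, j}
Tree: B1–B2, B2–B3, B2–B4, B3–B5, B4–B6, B3–B7

Every bag has size at most 5, so the width is 5 − 1 = 4 and tw(G) ≤ 4. For the lower bound, the 5 vertices {c, d, h, i, j} are pairwise adjacent, and any tree decomposition puts a clique entirely inside one bag — forcing width ≥ 4. The upper and lower bounds meet at 4, so that is the treewidth.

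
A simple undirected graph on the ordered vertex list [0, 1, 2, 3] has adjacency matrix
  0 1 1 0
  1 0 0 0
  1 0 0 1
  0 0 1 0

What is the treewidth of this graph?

1

A width-1 tree decomposition is:
Bags: B1 = {2, 3}  B2 = {0, 2}  B3 = {0, 1}
Tree: B1–B2, B2–B3
The largest bag has 2 vertices, giving width 1; this decomposition certifies tw(G) ≤ 1. Since G has at least one edge (e.g. 3–2), it is not an edgeless graph, so tw(G) ≥ 1. The upper and lower bounds meet at 1, so that is the treewidth.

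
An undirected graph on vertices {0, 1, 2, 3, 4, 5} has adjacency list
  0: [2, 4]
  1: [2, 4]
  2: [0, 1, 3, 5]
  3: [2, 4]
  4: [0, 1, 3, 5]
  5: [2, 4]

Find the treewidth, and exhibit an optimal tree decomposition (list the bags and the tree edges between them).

Treewidth 2.
One such decomposition:
Bags: B1 = {2, 3, 4}  B2 = {2, 4, 5}  B3 = {1, 2, 4}  B4 = {0, 2, 4}
Tree: B1–B2, B2–B3, B3–B4

Each bag holds 3 vertices, so the decomposition has width 2, which upper-bounds the treewidth. The edges 4–3–2–5–4 form a cycle, so G is not a tree and its treewidth is at least 2. The upper and lower bounds meet at 2, so that is the treewidth.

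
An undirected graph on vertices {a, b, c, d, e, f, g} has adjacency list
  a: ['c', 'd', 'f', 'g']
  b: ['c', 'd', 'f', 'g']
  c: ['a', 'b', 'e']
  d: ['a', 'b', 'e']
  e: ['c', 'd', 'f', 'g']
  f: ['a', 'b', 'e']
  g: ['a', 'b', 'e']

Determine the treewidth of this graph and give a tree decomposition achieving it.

Treewidth 3.
One such decomposition:
Bags: B1 = {a, b, d, e}  B2 = {a, b, e, f}  B3 = {a, b, e, g}  B4 = {a, b, c, e}
Tree: B1–B2, B2–B3, B3–B4

Each bag holds 4 vertices, so the decomposition has width 3, which upper-bounds the treewidth. For the lower bound: the 4 vertex sets {b,d}, {e,f}, {a}, {g} are disjoint, each induces a connected subgraph, and every pair is joined by at least one edge of G. Contracting each set to a single vertex therefore yields K_{4} as a minor, and since treewidth is minor-monotone, tw(G) ≥ tw(K_{4}) = 3. Therefore the treewidth is 3.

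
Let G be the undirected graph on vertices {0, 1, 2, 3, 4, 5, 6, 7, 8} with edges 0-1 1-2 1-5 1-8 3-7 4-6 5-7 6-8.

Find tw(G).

1

A width-1 tree decomposition is:
Bags: B1 = {5, 7}  B2 = {1, 5}  B3 = {1, 8}  B4 = {1, 2}  B5 = {6, 8}  B6 = {0, 1}  B7 = {3, 7}  B8 = {4, 6}
Tree: B1–B2, B2–B3, B3–B4, B3–B5, B4–B6, B1–B7, B5–B8
Each bag holds 2 vertices, so the decomposition has width 1, which upper-bounds the treewidth. G has an edge, so its treewidth is at least 1. Therefore the treewidth is 1.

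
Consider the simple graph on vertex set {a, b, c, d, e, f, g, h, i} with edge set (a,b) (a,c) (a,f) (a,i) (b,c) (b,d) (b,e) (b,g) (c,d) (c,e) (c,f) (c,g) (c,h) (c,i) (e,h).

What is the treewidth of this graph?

A width-2 tree decomposition is:
Bags: B1 = {a, c, f}  B2 = {a, b, c}  B3 = {b, c, d}  B4 = {b, c, g}  B5 = {a, c, i}  B6 = {b, c, e}  B7 = {c, e, h}
Tree: B1–B2, B2–B3, B2–B4, B1–B5, B4–B6, B6–B7
Each bag holds 3 vertices, so the decomposition has width 2, which upper-bounds the treewidth. On the other hand G contains the 3-clique {c, e, h}. A clique must lie in a single bag of any decomposition, so no decomposition can have width below 2. Hence tw(G) = 2 exactly.

2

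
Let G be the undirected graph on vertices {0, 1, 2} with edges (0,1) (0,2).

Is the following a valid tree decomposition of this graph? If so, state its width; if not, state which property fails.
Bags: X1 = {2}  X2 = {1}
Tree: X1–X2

No — vertex 0 appears in no bag.

A tree decomposition must satisfy three properties: every vertex lies in some bag; for every edge, both endpoints lie together in some bag; and for every vertex, the bags containing it form a connected subtree. Here vertex 0 appears in no bag, so the decomposition is invalid.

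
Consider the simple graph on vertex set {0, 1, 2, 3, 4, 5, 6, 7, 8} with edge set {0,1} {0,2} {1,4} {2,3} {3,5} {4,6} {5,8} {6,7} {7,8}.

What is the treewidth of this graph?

2

A width-2 tree decomposition is:
Bags: B1 = {0, 2, 3}  B2 = {0, 3, 5}  B3 = {0, 5, 8}  B4 = {0, 7, 8}  B5 = {0, 6, 7}  B6 = {0, 4, 6}  B7 = {0, 1, 4}
Tree: B1–B2, B2–B3, B3–B4, B4–B5, B5–B6, B6–B7
Every bag has size at most 3, so the width is 3 − 1 = 2 and tw(G) ≤ 2. Since 0–2–3–5–8–7–6–4–1–0 is a cycle in G, G is not acyclic. Forests are exactly the graphs of treewidth ≤ 1, so tw(G) ≥ 2. Combining the bounds, tw(G) = 2.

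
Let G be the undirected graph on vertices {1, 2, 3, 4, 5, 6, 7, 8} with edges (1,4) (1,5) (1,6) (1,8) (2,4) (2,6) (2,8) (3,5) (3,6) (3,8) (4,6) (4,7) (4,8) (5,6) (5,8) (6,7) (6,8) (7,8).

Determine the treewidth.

3

A width-3 tree decomposition is:
Bags: B1 = {1, 4, 6, 8}  B2 = {2, 4, 6, 8}  B3 = {1, 5, 6, 8}  B4 = {4, 6, 7, 8}  B5 = {3, 5, 6, 8}
Tree: B1–B2, B1–B3, B2–B4, B3–B5
Each bag holds 4 vertices, so the decomposition has width 3, which upper-bounds the treewidth. Conversely, {3, 5, 6, 8} is a clique of size 4, and the vertices of any clique must share a bag in every tree decomposition; so some bag has ≥ 4 vertices and tw(G) ≥ 3. Hence tw(G) = 3 exactly.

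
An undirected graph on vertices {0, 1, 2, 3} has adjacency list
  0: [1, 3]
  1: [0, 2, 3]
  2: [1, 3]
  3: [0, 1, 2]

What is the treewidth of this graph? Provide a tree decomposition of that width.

Treewidth 2.
One optimal decomposition is:
Bags: B1 = {1, 2, 3}  B2 = {0, 1, 3}
Tree: B1–B2

The largest bag has 3 vertices, giving width 2; this decomposition certifies tw(G) ≤ 2. Conversely, {0, 1, 3} is a clique of size 3, and the vertices of any clique must share a bag in every tree decomposition; so some bag has ≥ 3 vertices and tw(G) ≥ 2. Combining the bounds, tw(G) = 2.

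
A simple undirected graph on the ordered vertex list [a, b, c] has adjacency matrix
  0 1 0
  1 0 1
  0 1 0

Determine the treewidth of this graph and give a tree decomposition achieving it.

Every bag has size at most 2, so the width is 2 − 1 = 1 and tw(G) ≤ 1. Since G has at least one edge (e.g. b–c), it is not an edgeless graph, so tw(G) ≥ 1. Combining the bounds, tw(G) = 1.

Treewidth 1.
One such decomposition:
Bags: B1 = {b, c}  B2 = {a, b}
Tree: B1–B2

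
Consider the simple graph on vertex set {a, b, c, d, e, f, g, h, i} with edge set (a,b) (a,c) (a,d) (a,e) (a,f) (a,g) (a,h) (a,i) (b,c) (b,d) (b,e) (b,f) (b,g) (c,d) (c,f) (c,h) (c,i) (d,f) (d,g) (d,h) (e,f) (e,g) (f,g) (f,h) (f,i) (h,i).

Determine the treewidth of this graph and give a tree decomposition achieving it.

The largest bag has 5 vertices, giving width 4; this decomposition certifies tw(G) ≤ 4. Conversely, {a, b, d, f, g} is a clique of size 5, and the vertices of any clique must share a bag in every tree decomposition; so some bag has ≥ 5 vertices and tw(G) ≥ 4. Combining the bounds, tw(G) = 4.

Treewidth 4.
Bags: B1 = {a, b, c, d, f}  B2 = {a, b, d, f, g}  B3 = {a, c, d, f, h}  B4 = {a, b, e, f, g}  B5 = {a, c, f, h, i}
Tree: B1–B2, B1–B3, B2–B4, B3–B5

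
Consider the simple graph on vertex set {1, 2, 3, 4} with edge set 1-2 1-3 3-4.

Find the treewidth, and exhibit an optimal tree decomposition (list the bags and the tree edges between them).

Every bag has size at most 2, so the width is 2 − 1 = 1 and tw(G) ≤ 1. G has an edge, so its treewidth is at least 1. Hence tw(G) = 1 exactly.

Treewidth 1.
One such decomposition:
Bags: B1 = {1, 2}  B2 = {1, 3}  B3 = {3, 4}
Tree: B1–B2, B2–B3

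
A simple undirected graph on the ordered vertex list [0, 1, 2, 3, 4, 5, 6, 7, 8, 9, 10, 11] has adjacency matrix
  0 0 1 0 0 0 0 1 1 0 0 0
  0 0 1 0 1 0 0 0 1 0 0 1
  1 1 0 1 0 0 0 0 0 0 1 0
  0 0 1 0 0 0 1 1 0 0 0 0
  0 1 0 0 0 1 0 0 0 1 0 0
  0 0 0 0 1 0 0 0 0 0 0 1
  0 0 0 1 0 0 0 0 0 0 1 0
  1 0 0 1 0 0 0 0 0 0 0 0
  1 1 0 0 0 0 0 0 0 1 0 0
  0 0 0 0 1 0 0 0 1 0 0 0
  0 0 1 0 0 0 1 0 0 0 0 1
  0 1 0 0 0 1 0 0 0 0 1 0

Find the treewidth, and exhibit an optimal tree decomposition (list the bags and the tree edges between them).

The largest bag has 4 vertices, giving width 3; this decomposition certifies tw(G) ≤ 3. For the lower bound: the 4 vertex sets {4,5,9}, {8}, {1}, {0,2,10,11} are disjoint, each induces a connected subgraph, and every pair is joined by at least one edge of G. Contracting each set to a single vertex therefore yields K_{4} as a minor, and since treewidth is minor-monotone, tw(G) ≥ tw(K_{4}) = 3. Therefore the treewidth is 3.

Treewidth 3.
One such decomposition:
Bags: B1 = {4, 5, 8, 9}  B2 = {1, 4, 5, 8}  B3 = {1, 5, 8, 11}  B4 = {0, 1, 8, 11}  B5 = {0, 1, 2, 11}  B6 = {0, 2, 10, 11}  B7 = {0, 2, 7, 10}  B8 = {2, 3, 7, 10}  B9 = {3, 6, 7, 10}
Tree: B1–B2, B2–B3, B3–B4, B4–B5, B5–B6, B6–B7, B7–B8, B8–B9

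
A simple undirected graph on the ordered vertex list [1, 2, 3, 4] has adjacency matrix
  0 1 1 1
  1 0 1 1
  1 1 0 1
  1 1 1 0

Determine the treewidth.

A width-3 tree decomposition is:
Bags: B1 = {1, 2, 3, 4}
Tree: (single bag)
A single bag containing all 4 vertices is trivially a valid decomposition of width 3. On the other hand G contains the 4-clique {1, 2, 3, 4}. A clique must lie in a single bag of any decomposition, so no decomposition can have width below 3. Therefore the treewidth is 3.

3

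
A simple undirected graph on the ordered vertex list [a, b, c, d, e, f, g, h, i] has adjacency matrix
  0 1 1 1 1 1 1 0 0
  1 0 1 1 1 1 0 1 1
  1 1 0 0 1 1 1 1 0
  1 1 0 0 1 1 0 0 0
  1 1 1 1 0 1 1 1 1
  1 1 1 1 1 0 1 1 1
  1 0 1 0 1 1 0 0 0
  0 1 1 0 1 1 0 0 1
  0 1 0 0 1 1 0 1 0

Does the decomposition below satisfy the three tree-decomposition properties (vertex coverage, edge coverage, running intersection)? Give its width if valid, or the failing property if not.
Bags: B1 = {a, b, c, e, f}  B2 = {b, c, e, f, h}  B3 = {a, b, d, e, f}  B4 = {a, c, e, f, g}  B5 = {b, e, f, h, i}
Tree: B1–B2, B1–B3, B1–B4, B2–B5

Yes; width 4.

Every vertex of G appears in some bag (union = {a, b, c, d, e, f, g, h, i}); every edge is covered by a bag; and for each vertex v the set of bags containing v is connected in the bag tree. The decomposition is therefore valid. The largest bag has 5 vertices, so the width is 4.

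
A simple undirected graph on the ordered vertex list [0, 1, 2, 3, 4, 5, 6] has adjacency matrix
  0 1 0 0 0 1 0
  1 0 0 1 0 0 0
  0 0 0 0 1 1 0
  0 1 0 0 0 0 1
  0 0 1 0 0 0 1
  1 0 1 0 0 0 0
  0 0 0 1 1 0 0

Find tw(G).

2

A width-2 tree decomposition is:
Bags: B1 = {0, 2, 5}  B2 = {0, 2, 4}  B3 = {0, 4, 6}  B4 = {0, 3, 6}  B5 = {0, 1, 3}
Tree: B1–B2, B2–B3, B3–B4, B4–B5
Each bag holds 3 vertices, so the decomposition has width 2, which upper-bounds the treewidth. The edges 0–5–2–4–6–3–1–0 form a cycle, so G is not a tree and its treewidth is at least 2. Therefore the treewidth is 2.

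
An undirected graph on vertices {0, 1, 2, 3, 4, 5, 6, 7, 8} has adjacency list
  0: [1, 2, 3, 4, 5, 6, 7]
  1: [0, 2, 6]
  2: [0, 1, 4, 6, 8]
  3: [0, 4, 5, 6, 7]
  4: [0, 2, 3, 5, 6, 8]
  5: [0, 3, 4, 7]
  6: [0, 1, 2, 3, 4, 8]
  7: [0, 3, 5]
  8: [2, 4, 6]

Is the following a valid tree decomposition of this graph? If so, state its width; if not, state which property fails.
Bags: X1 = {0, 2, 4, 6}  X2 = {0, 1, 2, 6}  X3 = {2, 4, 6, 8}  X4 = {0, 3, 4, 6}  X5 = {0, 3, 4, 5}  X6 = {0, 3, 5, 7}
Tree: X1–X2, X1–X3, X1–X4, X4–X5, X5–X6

Yes; width 3.

Vertex coverage: the bags together contain {0, 1, 2, 3, 4, 5, 6, 7, 8}, the full vertex set. Edge coverage: each edge of G has both endpoints in at least one bag. Running intersection: for every vertex, the bags containing it form a connected subtree. All three properties hold, so this is a valid tree decomposition of width max|bag| − 1 = 3, and hence tw(G) ≤ 3.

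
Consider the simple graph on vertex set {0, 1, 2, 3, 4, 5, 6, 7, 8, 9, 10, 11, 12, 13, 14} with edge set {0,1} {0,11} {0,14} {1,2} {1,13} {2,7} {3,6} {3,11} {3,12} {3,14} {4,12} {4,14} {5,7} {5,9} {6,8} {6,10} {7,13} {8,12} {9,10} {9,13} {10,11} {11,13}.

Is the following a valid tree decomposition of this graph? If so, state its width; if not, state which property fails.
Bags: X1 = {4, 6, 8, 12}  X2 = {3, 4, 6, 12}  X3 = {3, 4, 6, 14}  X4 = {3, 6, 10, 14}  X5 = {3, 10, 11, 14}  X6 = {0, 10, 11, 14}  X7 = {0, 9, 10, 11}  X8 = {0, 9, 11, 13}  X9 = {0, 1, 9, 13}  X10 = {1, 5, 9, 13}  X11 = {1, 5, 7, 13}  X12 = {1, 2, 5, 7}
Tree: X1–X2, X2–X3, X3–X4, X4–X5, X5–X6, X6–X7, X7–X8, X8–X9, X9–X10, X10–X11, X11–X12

Yes; width 3.

Vertex coverage: the bags together contain {0, 1, 2, 3, 4, 5, 6, 7, 8, 9, 10, 11, 12, 13, 14}, the full vertex set. Edge coverage: each edge of G has both endpoints in at least one bag. Running intersection: for every vertex, the bags containing it form a connected subtree. All three properties hold, so this is a valid tree decomposition of width max|bag| − 1 = 3, and hence tw(G) ≤ 3.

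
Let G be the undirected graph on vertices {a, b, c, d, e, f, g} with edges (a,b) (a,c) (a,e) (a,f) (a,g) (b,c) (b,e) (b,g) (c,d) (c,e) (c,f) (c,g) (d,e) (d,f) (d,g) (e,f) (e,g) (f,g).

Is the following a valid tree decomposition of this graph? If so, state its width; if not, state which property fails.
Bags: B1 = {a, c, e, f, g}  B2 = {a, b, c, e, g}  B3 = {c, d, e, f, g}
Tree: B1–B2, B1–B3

Checking the three conditions: (i) the bags cover all of {a, b, c, d, e, f, g}; (ii) for each edge, some bag contains both endpoints; (iii) the bags containing any fixed vertex form a subtree. All hold, so the decomposition is valid with width 5 − 1 = 4.

Yes; width 4.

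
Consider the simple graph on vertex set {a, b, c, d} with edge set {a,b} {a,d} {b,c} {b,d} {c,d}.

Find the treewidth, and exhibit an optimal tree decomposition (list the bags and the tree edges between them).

Treewidth 2.
Bags: B1 = {a, b, d}  B2 = {b, c, d}
Tree: B1–B2

The largest bag has 3 vertices, giving width 2; this decomposition certifies tw(G) ≤ 2. Conversely, {b, c, d} is a clique of size 3, and the vertices of any clique must share a bag in every tree decomposition; so some bag has ≥ 3 vertices and tw(G) ≥ 2. The upper and lower bounds meet at 2, so that is the treewidth.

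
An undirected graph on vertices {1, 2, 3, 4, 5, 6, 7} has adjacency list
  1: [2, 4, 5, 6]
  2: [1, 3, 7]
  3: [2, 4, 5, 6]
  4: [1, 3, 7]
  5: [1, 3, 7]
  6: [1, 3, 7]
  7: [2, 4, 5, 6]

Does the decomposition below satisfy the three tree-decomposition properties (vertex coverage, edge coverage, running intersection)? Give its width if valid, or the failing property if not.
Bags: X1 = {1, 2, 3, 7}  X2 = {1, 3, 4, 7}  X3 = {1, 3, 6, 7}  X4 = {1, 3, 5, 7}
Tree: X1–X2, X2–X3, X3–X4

Yes; width 3.

Vertex coverage: the bags together contain {1, 2, 3, 4, 5, 6, 7}, the full vertex set. Edge coverage: each edge of G has both endpoints in at least one bag. Running intersection: for every vertex, the bags containing it form a connected subtree. All three properties hold, so this is a valid tree decomposition of width max|bag| − 1 = 3, and hence tw(G) ≤ 3.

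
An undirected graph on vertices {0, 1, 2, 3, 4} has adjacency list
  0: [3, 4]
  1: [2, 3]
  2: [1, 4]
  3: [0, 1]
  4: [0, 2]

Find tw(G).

2

A width-2 tree decomposition is:
Bags: B1 = {1, 2, 3}  B2 = {0, 2, 3}  B3 = {0, 2, 4}
Tree: B1–B2, B2–B3
The largest bag has 3 vertices, giving width 2; this decomposition certifies tw(G) ≤ 2. Since 2–1–3–0–4–2 is a cycle in G, G is not acyclic. Forests are exactly the graphs of treewidth ≤ 1, so tw(G) ≥ 2. Combining the bounds, tw(G) = 2.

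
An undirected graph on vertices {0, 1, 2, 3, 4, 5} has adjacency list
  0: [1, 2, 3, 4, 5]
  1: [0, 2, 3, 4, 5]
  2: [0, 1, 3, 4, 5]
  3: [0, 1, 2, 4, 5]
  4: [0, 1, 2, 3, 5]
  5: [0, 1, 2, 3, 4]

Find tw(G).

5

A width-5 tree decomposition is:
Bags: B1 = {0, 1, 2, 3, 4, 5}
Tree: (single bag)
A single bag containing all 6 vertices is trivially a valid decomposition of width 5. On the other hand G contains the 6-clique {0, 1, 2, 3, 4, 5}. A clique must lie in a single bag of any decomposition, so no decomposition can have width below 5. Hence tw(G) = 5 exactly.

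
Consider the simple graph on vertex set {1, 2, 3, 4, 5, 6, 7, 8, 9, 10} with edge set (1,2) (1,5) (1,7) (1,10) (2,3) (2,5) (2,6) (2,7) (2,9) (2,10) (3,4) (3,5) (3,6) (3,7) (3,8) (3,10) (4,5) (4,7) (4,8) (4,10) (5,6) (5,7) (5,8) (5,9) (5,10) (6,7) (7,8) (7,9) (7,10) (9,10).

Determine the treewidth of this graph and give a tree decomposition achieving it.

Treewidth 4.
Bags: B1 = {2, 3, 5, 7, 10}  B2 = {3, 4, 5, 7, 10}  B3 = {3, 4, 5, 7, 8}  B4 = {1, 2, 5, 7, 10}  B5 = {2, 5, 7, 9, 10}  B6 = {2, 3, 5, 6, 7}
Tree: B1–B2, B2–B3, B1–B4, B1–B5, B1–B6

Each bag holds 5 vertices, so the decomposition has width 4, which upper-bounds the treewidth. On the other hand G contains the 5-clique {3, 4, 5, 7, 8}. A clique must lie in a single bag of any decomposition, so no decomposition can have width below 4. Therefore the treewidth is 4.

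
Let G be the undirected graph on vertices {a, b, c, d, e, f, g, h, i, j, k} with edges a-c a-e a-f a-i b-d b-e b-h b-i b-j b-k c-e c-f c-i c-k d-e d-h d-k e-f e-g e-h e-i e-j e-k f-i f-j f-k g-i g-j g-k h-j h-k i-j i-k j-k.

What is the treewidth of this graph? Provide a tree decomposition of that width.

The largest bag has 5 vertices, giving width 4; this decomposition certifies tw(G) ≤ 4. For the lower bound, the 5 vertices {a, c, e, f, i} are pairwise adjacent, and any tree decomposition puts a clique entirely inside one bag — forcing width ≥ 4. Combining the bounds, tw(G) = 4.

Treewidth 4.
Bags: B1 = {b, e, i, j, k}  B2 = {e, f, i, j, k}  B3 = {e, g, i, j, k}  B4 = {b, e, h, j, k}  B5 = {c, e, f, i, k}  B6 = {b, d, e, h, k}  B7 = {a, c, e, f, i}
Tree: B1–B2, B1–B3, B1–B4, B2–B5, B4–B6, B5–B7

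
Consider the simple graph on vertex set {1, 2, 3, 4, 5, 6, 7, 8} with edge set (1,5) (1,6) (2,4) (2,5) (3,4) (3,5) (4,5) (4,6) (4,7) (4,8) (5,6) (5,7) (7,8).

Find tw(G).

2

A width-2 tree decomposition is:
Bags: B1 = {2, 4, 5}  B2 = {4, 5, 6}  B3 = {4, 5, 7}  B4 = {1, 5, 6}  B5 = {3, 4, 5}  B6 = {4, 7, 8}
Tree: B1–B2, B2–B3, B2–B4, B1–B5, B3–B6
The largest bag has 3 vertices, giving width 2; this decomposition certifies tw(G) ≤ 2. On the other hand G contains the 3-clique {1, 5, 6}. A clique must lie in a single bag of any decomposition, so no decomposition can have width below 2. Hence tw(G) = 2 exactly.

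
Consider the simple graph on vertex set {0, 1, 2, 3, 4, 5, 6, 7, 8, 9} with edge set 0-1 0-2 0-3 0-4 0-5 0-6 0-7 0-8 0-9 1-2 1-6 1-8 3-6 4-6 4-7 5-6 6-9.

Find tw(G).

A width-2 tree decomposition is:
Bags: B1 = {0, 1, 2}  B2 = {0, 1, 8}  B3 = {0, 1, 6}  B4 = {0, 6, 9}  B5 = {0, 4, 6}  B6 = {0, 4, 7}  B7 = {0, 3, 6}  B8 = {0, 5, 6}
Tree: B1–B2, B2–B3, B3–B4, B3–B5, B5–B6, B5–B7, B7–B8
Each bag holds 3 vertices, so the decomposition has width 2, which upper-bounds the treewidth. Conversely, {0, 1, 8} is a clique of size 3, and the vertices of any clique must share a bag in every tree decomposition; so some bag has ≥ 3 vertices and tw(G) ≥ 2. Therefore the treewidth is 2.

2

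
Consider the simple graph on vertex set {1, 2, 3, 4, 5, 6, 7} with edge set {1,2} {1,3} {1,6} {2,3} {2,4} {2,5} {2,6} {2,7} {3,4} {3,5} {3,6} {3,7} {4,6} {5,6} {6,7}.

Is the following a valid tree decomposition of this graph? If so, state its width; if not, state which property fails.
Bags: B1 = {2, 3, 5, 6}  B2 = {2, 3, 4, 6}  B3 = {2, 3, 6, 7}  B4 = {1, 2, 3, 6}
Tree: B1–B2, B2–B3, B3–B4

Yes; width 3.

Vertex coverage: the bags together contain {1, 2, 3, 4, 5, 6, 7}, the full vertex set. Edge coverage: each edge of G has both endpoints in at least one bag. Running intersection: for every vertex, the bags containing it form a connected subtree. All three properties hold, so this is a valid tree decomposition of width max|bag| − 1 = 3, and hence tw(G) ≤ 3.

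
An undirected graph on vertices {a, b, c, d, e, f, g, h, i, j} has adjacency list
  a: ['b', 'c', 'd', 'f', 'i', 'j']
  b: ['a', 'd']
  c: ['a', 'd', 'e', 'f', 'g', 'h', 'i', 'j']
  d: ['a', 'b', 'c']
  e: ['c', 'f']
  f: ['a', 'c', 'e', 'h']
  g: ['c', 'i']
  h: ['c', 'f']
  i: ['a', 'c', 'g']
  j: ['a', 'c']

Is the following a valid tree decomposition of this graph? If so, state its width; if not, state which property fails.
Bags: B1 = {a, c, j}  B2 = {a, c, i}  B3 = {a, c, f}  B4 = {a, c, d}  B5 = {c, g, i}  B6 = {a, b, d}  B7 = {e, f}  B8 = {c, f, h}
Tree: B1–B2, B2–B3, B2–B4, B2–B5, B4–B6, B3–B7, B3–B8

No — edge (c,e) lies in no bag.

A tree decomposition must satisfy three properties: every vertex lies in some bag; for every edge, both endpoints lie together in some bag; and for every vertex, the bags containing it form a connected subtree. Here edge (c,e) lies in no bag, so the decomposition is invalid.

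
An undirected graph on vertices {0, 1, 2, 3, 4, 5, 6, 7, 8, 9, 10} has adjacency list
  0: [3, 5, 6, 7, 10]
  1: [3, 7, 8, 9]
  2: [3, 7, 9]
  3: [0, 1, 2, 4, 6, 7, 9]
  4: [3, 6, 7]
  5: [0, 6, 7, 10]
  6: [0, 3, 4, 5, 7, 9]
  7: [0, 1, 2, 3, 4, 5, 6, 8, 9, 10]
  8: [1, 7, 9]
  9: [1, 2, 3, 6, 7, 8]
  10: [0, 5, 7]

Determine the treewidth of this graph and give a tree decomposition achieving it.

Treewidth 3.
One such decomposition:
Bags: B1 = {3, 6, 7, 9}  B2 = {2, 3, 7, 9}  B3 = {3, 4, 6, 7}  B4 = {1, 3, 7, 9}  B5 = {1, 7, 8, 9}  B6 = {0, 3, 6, 7}  B7 = {0, 5, 6, 7}  B8 = {0, 5, 7, 10}
Tree: B1–B2, B1–B3, B2–B4, B4–B5, B3–B6, B6–B7, B7–B8

Every bag has size at most 4, so the width is 4 − 1 = 3 and tw(G) ≤ 3. Conversely, {1, 7, 8, 9} is a clique of size 4, and the vertices of any clique must share a bag in every tree decomposition; so some bag has ≥ 4 vertices and tw(G) ≥ 3. Combining the bounds, tw(G) = 3.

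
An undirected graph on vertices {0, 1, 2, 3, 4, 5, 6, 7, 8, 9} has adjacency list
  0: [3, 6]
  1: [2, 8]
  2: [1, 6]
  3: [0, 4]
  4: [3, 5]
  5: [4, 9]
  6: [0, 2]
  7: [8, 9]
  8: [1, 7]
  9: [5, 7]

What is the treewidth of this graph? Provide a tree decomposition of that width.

Each bag holds 3 vertices, so the decomposition has width 2, which upper-bounds the treewidth. For the lower bound, G contains the cycle 6–0–3–4–5–9–7–8–1–2–6, so G is not a forest; only forests have treewidth ≤ 1, hence tw(G) ≥ 2. Combining the bounds, tw(G) = 2.

Treewidth 2.
Bags: B1 = {0, 3, 6}  B2 = {3, 4, 6}  B3 = {4, 5, 6}  B4 = {5, 6, 9}  B5 = {6, 7, 9}  B6 = {6, 7, 8}  B7 = {1, 6, 8}  B8 = {1, 2, 6}
Tree: B1–B2, B2–B3, B3–B4, B4–B5, B5–B6, B6–B7, B7–B8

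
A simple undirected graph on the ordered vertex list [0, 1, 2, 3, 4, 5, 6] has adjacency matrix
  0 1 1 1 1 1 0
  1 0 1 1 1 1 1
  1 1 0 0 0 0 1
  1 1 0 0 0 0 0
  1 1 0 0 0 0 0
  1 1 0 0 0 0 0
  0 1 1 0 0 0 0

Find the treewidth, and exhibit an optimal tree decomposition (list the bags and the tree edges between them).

Treewidth 2.
One such decomposition:
Bags: B1 = {0, 1, 4}  B2 = {0, 1, 5}  B3 = {0, 1, 2}  B4 = {1, 2, 6}  B5 = {0, 1, 3}
Tree: B1–B2, B1–B3, B3–B4, B2–B5

Each bag holds 3 vertices, so the decomposition has width 2, which upper-bounds the treewidth. On the other hand G contains the 3-clique {0, 1, 2}. A clique must lie in a single bag of any decomposition, so no decomposition can have width below 2. Therefore the treewidth is 2.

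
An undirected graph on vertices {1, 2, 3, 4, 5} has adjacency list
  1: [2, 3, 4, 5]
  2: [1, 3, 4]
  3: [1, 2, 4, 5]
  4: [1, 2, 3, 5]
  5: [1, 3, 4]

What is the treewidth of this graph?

3

A width-3 tree decomposition is:
Bags: B1 = {1, 2, 3, 4}  B2 = {1, 3, 4, 5}
Tree: B1–B2
Each bag holds 4 vertices, so the decomposition has width 3, which upper-bounds the treewidth. On the other hand G contains the 4-clique {1, 2, 3, 4}. A clique must lie in a single bag of any decomposition, so no decomposition can have width below 3. The upper and lower bounds meet at 3, so that is the treewidth.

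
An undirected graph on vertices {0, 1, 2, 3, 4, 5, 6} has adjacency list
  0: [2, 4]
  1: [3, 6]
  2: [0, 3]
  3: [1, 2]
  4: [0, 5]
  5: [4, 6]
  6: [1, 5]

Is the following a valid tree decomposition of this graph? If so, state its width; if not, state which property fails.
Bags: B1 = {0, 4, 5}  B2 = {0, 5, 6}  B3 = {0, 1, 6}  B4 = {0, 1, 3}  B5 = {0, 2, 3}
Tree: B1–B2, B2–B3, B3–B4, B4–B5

Vertex coverage: the bags together contain {0, 1, 2, 3, 4, 5, 6}, the full vertex set. Edge coverage: each edge of G has both endpoints in at least one bag. Running intersection: for every vertex, the bags containing it form a connected subtree. All three properties hold, so this is a valid tree decomposition of width max|bag| − 1 = 2, and hence tw(G) ≤ 2.

Yes; width 2.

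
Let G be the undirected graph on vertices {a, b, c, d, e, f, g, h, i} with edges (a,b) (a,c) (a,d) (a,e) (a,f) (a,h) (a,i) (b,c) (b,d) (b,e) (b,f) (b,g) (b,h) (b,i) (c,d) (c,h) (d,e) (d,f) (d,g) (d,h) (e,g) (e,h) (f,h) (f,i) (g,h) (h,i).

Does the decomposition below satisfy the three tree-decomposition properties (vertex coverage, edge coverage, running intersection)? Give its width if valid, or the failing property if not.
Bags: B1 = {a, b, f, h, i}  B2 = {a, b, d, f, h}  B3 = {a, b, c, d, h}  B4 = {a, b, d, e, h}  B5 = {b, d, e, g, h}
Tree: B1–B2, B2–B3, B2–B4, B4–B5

Vertex coverage: the bags together contain {a, b, c, d, e, f, g, h, i}, the full vertex set. Edge coverage: each edge of G has both endpoints in at least one bag. Running intersection: for every vertex, the bags containing it form a connected subtree. All three properties hold, so this is a valid tree decomposition of width max|bag| − 1 = 4, and hence tw(G) ≤ 4.

Yes; width 4.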